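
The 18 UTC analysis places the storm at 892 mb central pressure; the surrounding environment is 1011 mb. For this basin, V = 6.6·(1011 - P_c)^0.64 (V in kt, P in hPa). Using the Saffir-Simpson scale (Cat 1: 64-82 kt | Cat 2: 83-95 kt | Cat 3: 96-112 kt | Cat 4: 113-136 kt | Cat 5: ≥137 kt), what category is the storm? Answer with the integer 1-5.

ΔP = 1011 − 892 = 119 mb.
V ≈ 6.6 × 119^0.64 = 6.6 × 21.30 ≈ 141 kt.
141 kt falls in the Category 5 band.

5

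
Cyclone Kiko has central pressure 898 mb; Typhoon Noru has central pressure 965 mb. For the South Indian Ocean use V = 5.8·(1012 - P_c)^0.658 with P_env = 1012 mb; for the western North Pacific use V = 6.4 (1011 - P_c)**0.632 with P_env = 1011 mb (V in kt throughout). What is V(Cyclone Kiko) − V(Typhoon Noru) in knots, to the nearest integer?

Cyclone Kiko: ΔP = 114; V ≈ 5.8 × 114^0.658 ≈ 130.88 kt.
Typhoon Noru: ΔP = 46; V ≈ 6.4 × 46^0.632 ≈ 71.95 kt.
Difference ≈ 130.88 − 71.95 = 58.93 → 59 kt.

59 kt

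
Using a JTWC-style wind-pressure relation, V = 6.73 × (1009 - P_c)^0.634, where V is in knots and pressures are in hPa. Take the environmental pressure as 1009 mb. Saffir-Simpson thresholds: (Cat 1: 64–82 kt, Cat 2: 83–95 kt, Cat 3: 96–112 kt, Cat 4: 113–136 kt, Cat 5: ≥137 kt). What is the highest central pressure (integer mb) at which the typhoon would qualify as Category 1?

974 mb

Category 1 begins at V = 64 kt.
Required ΔP = (64/6.73)^(1/0.634) = 9.510^1.577 ≈ 34.90 mb.
P_c ≤ 1009 − 34.90 = 974.10, so the highest integer P_c is 974 mb.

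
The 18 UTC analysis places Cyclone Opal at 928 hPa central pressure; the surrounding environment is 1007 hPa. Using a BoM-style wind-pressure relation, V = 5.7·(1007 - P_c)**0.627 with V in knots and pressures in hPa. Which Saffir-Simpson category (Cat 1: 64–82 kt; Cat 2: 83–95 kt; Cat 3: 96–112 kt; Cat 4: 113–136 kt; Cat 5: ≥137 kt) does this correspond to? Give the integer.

2

ΔP = 1007 − 928 = 79 hPa.
V ≈ 5.7 × 79^0.627 = 5.7 × 15.48 ≈ 88 kt.
88 kt falls in the Category 2 band.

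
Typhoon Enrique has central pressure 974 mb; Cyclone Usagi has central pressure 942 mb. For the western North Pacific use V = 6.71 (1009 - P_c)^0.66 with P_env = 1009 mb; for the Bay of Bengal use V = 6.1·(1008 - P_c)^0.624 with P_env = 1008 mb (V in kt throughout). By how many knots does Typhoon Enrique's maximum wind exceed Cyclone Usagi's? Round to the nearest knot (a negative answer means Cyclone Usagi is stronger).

Typhoon Enrique: ΔP = 35; V ≈ 6.71 × 35^0.66 ≈ 70.11 kt.
Cyclone Usagi: ΔP = 66; V ≈ 6.1 × 66^0.624 ≈ 83.32 kt.
Difference ≈ 70.11 − 83.32 = -13.21 → -13 kt.

-13 kt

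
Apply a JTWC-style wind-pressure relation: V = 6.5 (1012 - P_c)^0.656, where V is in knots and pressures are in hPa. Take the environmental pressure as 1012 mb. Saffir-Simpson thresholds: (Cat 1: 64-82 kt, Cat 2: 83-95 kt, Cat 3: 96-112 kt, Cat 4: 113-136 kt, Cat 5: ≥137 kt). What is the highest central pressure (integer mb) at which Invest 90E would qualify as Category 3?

951 mb

Category 3 begins at V = 96 kt.
Required ΔP = (96/6.5)^(1/0.656) = 14.769^1.524 ≈ 60.61 mb.
P_c ≤ 1012 − 60.61 = 951.39, so the highest integer P_c is 951 mb.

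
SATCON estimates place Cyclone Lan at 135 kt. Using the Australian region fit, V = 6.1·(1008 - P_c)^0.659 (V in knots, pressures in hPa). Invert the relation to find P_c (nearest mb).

ΔP = (V / 6.1)^(1/0.659) = (135/6.1)^1.517.
135/6.1 = 22.131; 22.131^1.517 ≈ 109.89 mb.
P_c = 1008 − 109.89 = 898.11 ≈ 898 mb.

898 mb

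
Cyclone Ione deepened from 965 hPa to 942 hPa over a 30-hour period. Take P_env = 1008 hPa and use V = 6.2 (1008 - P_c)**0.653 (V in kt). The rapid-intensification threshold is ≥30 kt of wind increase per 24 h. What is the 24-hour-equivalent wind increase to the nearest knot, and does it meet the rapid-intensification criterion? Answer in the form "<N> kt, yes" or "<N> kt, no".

V₁: ΔP = 43, V ≈ 6.2 × 43^0.653 ≈ 72.28 kt.
V₂: ΔP = 66, V ≈ 6.2 × 66^0.653 ≈ 95.62 kt.
ΔV over 30 h = 23.34 kt → 24 h equivalent = 23.34 × 24/30 ≈ 18.67 kt.
19 kt < 30 kt ⇒ not rapid intensification.

19 kt, no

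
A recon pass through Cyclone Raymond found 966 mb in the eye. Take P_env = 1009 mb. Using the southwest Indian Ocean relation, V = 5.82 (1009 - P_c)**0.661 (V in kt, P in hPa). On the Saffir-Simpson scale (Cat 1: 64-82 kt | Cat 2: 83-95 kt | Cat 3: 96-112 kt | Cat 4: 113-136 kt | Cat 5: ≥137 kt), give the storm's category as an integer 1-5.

1

ΔP = 1009 − 966 = 43 mb.
V ≈ 5.82 × 43^0.661 = 5.82 × 12.01 ≈ 70 kt.
70 kt falls in the Category 1 band.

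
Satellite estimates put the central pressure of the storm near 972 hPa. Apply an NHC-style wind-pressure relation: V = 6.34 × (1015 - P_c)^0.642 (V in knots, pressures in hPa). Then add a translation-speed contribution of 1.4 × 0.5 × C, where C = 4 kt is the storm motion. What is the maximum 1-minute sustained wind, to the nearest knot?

ΔP = 1015 − 972 = 43 hPa.
43^0.642 ≈ 11.186.
V ≈ 6.34 × 11.186 ≈ 70.9 kt.
Translation term: 1.4 × 0.5 × 4 = 2.8 kt.
Corrected V ≈ 73.7 kt → 74 kt.

74 kt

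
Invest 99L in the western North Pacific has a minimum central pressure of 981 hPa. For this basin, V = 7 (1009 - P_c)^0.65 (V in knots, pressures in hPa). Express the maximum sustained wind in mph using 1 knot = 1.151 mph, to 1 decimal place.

70.3 mph

ΔP = 1009 − 981 = 28 hPa.
V ≈ 7 × 28^0.65 = 7 × 8.723 ≈ 61.059 kt.
61.059 × 1.151 ≈ 70.28 mph → 70.3 mph.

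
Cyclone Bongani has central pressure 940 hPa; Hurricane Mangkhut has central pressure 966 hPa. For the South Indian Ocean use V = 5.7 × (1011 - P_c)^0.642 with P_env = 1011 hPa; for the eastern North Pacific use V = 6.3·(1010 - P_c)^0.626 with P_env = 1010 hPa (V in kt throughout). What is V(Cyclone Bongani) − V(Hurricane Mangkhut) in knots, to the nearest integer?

21 kt

Cyclone Bongani: ΔP = 71; V ≈ 5.7 × 71^0.642 ≈ 87.98 kt.
Hurricane Mangkhut: ΔP = 44; V ≈ 6.3 × 44^0.626 ≈ 67.32 kt.
Difference ≈ 87.98 − 67.32 = 20.66 → 21 kt.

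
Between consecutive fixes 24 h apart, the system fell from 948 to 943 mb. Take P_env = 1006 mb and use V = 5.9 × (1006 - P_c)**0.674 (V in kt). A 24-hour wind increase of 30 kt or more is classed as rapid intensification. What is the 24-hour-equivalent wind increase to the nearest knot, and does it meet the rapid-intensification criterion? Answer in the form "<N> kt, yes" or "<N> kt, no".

V₁: ΔP = 58, V ≈ 5.9 × 58^0.674 ≈ 91.08 kt.
V₂: ΔP = 63, V ≈ 5.9 × 63^0.674 ≈ 96.30 kt.
ΔV over 24 h = 5.22 kt → 24 h equivalent = 5.22 × 24/24 ≈ 5.22 kt.
5 kt < 30 kt ⇒ not rapid intensification.

5 kt, no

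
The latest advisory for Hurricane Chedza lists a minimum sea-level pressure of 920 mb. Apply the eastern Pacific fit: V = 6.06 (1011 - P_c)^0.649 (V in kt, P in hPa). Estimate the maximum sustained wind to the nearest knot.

113 kt

ΔP = 1011 − 920 = 91 mb.
91^0.649 ≈ 18.682.
V ≈ 6.06 × 18.682 ≈ 113.2 kt.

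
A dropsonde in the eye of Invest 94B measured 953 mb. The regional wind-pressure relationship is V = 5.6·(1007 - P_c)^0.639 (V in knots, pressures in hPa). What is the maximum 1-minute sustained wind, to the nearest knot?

72 kt

ΔP = 1007 − 953 = 54 mb.
54^0.639 ≈ 12.794.
V ≈ 5.6 × 12.794 ≈ 71.6 kt.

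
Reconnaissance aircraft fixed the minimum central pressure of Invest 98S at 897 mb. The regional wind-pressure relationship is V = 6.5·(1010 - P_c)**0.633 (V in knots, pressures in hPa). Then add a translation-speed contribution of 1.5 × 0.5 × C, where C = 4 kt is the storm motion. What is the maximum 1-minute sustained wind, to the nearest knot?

133 kt

ΔP = 1010 − 897 = 113 mb.
113^0.633 ≈ 19.934.
V ≈ 6.5 × 19.934 ≈ 129.6 kt.
Translation term: 1.5 × 0.5 × 4 = 3 kt.
Corrected V ≈ 132.6 kt → 133 kt.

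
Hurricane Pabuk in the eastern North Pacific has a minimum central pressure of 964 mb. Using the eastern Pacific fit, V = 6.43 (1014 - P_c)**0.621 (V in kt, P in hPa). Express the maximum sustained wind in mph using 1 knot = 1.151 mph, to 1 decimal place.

84.0 mph

ΔP = 1014 − 964 = 50 mb.
V ≈ 6.43 × 50^0.621 = 6.43 × 11.352 ≈ 72.991 kt.
72.991 × 1.151 ≈ 84.01 mph → 84.0 mph.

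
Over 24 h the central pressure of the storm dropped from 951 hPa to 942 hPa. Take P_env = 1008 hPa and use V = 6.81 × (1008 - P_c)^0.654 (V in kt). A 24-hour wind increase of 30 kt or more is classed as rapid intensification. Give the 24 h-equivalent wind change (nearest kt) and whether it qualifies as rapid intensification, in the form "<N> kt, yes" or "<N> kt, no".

10 kt, no

V₁: ΔP = 57, V ≈ 6.81 × 57^0.654 ≈ 95.83 kt.
V₂: ΔP = 66, V ≈ 6.81 × 66^0.654 ≈ 105.47 kt.
ΔV over 24 h = 9.64 kt → 24 h equivalent = 9.64 × 24/24 ≈ 9.64 kt.
10 kt < 30 kt ⇒ not rapid intensification.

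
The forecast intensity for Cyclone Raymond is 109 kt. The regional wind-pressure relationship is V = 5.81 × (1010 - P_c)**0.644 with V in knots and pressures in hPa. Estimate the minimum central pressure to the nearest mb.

915 mb

ΔP = (V / 5.81)^(1/0.644) = (109/5.81)^1.553.
109/5.81 = 18.761; 18.761^1.553 ≈ 94.86 mb.
P_c = 1010 − 94.86 = 915.14 ≈ 915 mb.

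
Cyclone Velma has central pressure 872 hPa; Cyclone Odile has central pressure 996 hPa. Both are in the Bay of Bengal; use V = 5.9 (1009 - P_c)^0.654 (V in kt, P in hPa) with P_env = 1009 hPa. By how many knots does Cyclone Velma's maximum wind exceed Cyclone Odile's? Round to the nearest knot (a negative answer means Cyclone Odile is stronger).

116 kt

Cyclone Velma: ΔP = 137; V ≈ 5.9 × 137^0.654 ≈ 147.32 kt.
Cyclone Odile: ΔP = 13; V ≈ 5.9 × 13^0.654 ≈ 31.58 kt.
Difference ≈ 147.32 − 31.58 = 115.74 → 116 kt.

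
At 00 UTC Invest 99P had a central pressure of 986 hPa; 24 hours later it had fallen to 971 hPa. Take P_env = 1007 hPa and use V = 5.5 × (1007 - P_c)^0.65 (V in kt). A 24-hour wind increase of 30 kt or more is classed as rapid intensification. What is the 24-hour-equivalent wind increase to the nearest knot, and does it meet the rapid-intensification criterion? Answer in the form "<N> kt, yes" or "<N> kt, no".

V₁: ΔP = 21, V ≈ 5.5 × 21^0.65 ≈ 39.79 kt.
V₂: ΔP = 36, V ≈ 5.5 × 36^0.65 ≈ 56.49 kt.
ΔV over 24 h = 16.70 kt → 24 h equivalent = 16.70 × 24/24 ≈ 16.70 kt.
17 kt < 30 kt ⇒ not rapid intensification.

17 kt, no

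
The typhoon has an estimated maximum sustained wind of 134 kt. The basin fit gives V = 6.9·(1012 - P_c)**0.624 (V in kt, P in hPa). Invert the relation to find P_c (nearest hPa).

ΔP = (V / 6.9)^(1/0.624) = (134/6.9)^1.603.
134/6.9 = 19.420; 19.420^1.603 ≈ 116.01 hPa.
P_c = 1012 − 116.01 = 895.99 ≈ 896 hPa.

896 hPa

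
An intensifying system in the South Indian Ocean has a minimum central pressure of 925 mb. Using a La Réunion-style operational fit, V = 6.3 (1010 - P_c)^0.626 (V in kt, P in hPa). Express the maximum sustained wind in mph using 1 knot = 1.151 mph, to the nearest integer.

ΔP = 1010 − 925 = 85 mb.
V ≈ 6.3 × 85^0.626 = 6.3 × 16.137 ≈ 101.662 kt.
101.662 × 1.151 ≈ 117.01 mph → 117 mph.

117 mph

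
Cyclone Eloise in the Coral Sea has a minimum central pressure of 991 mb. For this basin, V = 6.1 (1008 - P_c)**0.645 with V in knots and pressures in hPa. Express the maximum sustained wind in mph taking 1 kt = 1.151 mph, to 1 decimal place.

43.7 mph

ΔP = 1008 − 991 = 17 mb.
V ≈ 6.1 × 17^0.645 = 6.1 × 6.218 ≈ 37.929 kt.
37.929 × 1.151 ≈ 43.66 mph → 43.7 mph.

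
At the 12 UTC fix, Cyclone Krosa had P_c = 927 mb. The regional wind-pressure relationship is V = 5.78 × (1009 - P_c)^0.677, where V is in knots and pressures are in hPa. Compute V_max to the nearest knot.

ΔP = 1009 − 927 = 82 mb.
82^0.677 ≈ 19.754.
V ≈ 5.78 × 19.754 ≈ 114.2 kt.

114 kt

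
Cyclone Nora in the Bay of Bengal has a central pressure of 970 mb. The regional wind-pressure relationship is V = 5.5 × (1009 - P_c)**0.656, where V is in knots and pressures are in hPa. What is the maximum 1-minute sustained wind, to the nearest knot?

61 kt

ΔP = 1009 − 970 = 39 mb.
39^0.656 ≈ 11.060.
V ≈ 5.5 × 11.060 ≈ 60.8 kt.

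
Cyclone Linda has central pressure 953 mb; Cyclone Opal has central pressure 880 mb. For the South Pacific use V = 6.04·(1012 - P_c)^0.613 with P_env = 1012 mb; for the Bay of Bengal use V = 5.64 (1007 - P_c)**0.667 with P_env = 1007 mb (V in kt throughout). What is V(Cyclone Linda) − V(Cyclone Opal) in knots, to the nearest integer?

Cyclone Linda: ΔP = 59; V ≈ 6.04 × 59^0.613 ≈ 73.55 kt.
Cyclone Opal: ΔP = 127; V ≈ 5.64 × 127^0.667 ≈ 142.73 kt.
Difference ≈ 73.55 − 142.73 = -69.18 → -69 kt.

-69 kt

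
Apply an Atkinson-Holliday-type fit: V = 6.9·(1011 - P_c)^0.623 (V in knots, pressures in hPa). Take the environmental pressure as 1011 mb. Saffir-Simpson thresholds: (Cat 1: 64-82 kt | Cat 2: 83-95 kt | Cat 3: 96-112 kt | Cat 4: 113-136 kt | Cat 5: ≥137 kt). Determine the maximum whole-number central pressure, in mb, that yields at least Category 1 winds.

Category 1 begins at V = 64 kt.
Required ΔP = (64/6.9)^(1/0.623) = 9.275^1.605 ≈ 35.70 mb.
P_c ≤ 1011 − 35.70 = 975.30, so the highest integer P_c is 975 mb.

975 mb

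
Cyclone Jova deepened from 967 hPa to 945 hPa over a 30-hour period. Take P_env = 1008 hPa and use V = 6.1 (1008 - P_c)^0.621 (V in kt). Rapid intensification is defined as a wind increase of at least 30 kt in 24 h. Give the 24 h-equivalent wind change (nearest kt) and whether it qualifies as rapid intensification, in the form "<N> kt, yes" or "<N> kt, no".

V₁: ΔP = 41, V ≈ 6.1 × 41^0.621 ≈ 61.22 kt.
V₂: ΔP = 63, V ≈ 6.1 × 63^0.621 ≈ 79.93 kt.
ΔV over 30 h = 18.71 kt → 24 h equivalent = 18.71 × 24/30 ≈ 14.97 kt.
15 kt < 30 kt ⇒ not rapid intensification.

15 kt, no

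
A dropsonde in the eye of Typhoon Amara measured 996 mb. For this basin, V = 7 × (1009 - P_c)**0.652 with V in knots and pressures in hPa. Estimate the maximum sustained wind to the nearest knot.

ΔP = 1009 − 996 = 13 mb.
13^0.652 ≈ 5.325.
V ≈ 7 × 5.325 ≈ 37.3 kt.

37 kt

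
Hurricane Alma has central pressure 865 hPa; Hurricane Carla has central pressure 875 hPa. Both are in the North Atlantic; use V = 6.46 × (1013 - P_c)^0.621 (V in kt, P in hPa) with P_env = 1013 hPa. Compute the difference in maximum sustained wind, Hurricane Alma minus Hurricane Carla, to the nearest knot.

6 kt

Hurricane Alma: ΔP = 148; V ≈ 6.46 × 148^0.621 ≈ 143.87 kt.
Hurricane Carla: ΔP = 138; V ≈ 6.46 × 138^0.621 ≈ 137.75 kt.
Difference ≈ 143.87 − 137.75 = 6.12 → 6 kt.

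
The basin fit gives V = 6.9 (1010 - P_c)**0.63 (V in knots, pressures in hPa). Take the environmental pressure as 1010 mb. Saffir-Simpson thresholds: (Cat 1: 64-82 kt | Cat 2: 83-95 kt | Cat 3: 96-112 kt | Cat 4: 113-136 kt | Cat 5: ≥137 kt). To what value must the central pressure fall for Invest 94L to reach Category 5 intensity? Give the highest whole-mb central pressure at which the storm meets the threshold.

895 mb

Category 5 begins at V = 137 kt.
Required ΔP = (137/6.9)^(1/0.63) = 19.855^1.587 ≈ 114.85 mb.
P_c ≤ 1010 − 114.85 = 895.15, so the highest integer P_c is 895 mb.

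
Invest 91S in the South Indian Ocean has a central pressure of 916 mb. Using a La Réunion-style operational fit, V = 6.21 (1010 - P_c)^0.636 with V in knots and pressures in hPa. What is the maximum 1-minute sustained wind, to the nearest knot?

112 kt

ΔP = 1010 − 916 = 94 mb.
94^0.636 ≈ 17.985.
V ≈ 6.21 × 17.985 ≈ 111.7 kt.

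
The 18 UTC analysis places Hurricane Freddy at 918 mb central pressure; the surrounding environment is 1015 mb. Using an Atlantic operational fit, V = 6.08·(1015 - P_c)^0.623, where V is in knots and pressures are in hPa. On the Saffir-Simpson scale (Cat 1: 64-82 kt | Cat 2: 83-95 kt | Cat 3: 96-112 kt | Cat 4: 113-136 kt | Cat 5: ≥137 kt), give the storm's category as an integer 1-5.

3

ΔP = 1015 − 918 = 97 mb.
V ≈ 6.08 × 97^0.623 = 6.08 × 17.29 ≈ 105 kt.
105 kt falls in the Category 3 band.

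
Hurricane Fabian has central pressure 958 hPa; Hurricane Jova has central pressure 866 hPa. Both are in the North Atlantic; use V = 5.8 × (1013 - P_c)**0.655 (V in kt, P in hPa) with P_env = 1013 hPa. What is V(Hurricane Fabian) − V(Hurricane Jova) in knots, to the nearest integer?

Hurricane Fabian: ΔP = 55; V ≈ 5.8 × 55^0.655 ≈ 80.05 kt.
Hurricane Jova: ΔP = 147; V ≈ 5.8 × 147^0.655 ≈ 152.41 kt.
Difference ≈ 80.05 − 152.41 = -72.36 → -72 kt.

-72 kt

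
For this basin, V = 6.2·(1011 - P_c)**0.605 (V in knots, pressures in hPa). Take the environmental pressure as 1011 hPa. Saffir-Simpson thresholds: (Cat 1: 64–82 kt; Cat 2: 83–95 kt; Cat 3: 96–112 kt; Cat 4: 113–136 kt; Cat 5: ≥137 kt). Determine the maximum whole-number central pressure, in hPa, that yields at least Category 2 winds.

Category 2 begins at V = 83 kt.
Required ΔP = (83/6.2)^(1/0.605) = 13.387^1.653 ≈ 72.83 hPa.
P_c ≤ 1011 − 72.83 = 938.17, so the highest integer P_c is 938 hPa.

938 hPa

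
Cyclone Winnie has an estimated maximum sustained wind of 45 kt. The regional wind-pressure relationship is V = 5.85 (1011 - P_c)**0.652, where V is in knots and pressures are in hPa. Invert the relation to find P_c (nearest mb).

988 mb

ΔP = (V / 5.85)^(1/0.652) = (45/5.85)^1.534.
45/5.85 = 7.692; 7.692^1.534 ≈ 22.86 mb.
P_c = 1011 − 22.86 = 988.14 ≈ 988 mb.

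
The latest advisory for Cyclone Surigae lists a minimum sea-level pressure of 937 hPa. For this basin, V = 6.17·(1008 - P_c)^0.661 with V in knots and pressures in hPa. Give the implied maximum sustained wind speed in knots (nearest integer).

103 kt

ΔP = 1008 − 937 = 71 hPa.
71^0.661 ≈ 16.737.
V ≈ 6.17 × 16.737 ≈ 103.3 kt.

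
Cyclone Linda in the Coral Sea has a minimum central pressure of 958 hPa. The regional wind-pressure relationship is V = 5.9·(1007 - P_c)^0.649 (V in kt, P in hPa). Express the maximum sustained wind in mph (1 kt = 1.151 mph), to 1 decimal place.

ΔP = 1007 − 958 = 49 hPa.
V ≈ 5.9 × 49^0.649 = 5.9 × 12.501 ≈ 73.755 kt.
73.755 × 1.151 ≈ 84.89 mph → 84.9 mph.

84.9 mph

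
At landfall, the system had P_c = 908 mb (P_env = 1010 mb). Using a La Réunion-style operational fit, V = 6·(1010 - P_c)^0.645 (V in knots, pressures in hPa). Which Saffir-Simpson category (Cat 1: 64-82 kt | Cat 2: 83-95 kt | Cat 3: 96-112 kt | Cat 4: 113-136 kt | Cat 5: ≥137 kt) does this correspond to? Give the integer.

ΔP = 1010 − 908 = 102 mb.
V ≈ 6 × 102^0.645 = 6 × 19.75 ≈ 118 kt.
118 kt falls in the Category 4 band.

4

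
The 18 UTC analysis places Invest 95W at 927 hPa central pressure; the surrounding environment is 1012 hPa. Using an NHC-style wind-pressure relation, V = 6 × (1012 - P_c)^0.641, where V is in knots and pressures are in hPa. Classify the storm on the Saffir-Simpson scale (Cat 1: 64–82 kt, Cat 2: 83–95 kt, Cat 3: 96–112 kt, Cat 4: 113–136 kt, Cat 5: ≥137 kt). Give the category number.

3

ΔP = 1012 − 927 = 85 hPa.
V ≈ 6 × 85^0.641 = 6 × 17.25 ≈ 103 kt.
103 kt falls in the Category 3 band.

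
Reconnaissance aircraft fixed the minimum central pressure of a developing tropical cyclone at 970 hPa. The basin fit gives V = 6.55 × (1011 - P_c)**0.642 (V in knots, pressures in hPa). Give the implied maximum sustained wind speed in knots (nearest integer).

ΔP = 1011 − 970 = 41 hPa.
41^0.642 ≈ 10.849.
V ≈ 6.55 × 10.849 ≈ 71.1 kt.

71 kt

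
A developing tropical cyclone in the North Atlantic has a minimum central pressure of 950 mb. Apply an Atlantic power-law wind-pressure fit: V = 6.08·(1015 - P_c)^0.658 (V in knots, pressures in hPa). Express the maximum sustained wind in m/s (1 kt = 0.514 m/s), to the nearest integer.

ΔP = 1015 − 950 = 65 mb.
V ≈ 6.08 × 65^0.658 = 6.08 × 15.592 ≈ 94.798 kt.
94.798 × 0.514 ≈ 48.73 m/s → 49 m/s.

49 m/s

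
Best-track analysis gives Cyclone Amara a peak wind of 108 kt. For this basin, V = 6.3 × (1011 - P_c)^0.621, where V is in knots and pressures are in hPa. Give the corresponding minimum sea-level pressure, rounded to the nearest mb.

ΔP = (V / 6.3)^(1/0.621) = (108/6.3)^1.610.
108/6.3 = 17.143; 17.143^1.610 ≈ 97.11 mb.
P_c = 1011 − 97.11 = 913.89 ≈ 914 mb.

914 mb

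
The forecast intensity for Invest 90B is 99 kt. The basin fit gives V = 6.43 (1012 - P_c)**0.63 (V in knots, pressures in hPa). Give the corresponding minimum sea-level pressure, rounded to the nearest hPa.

ΔP = (V / 6.43)^(1/0.63) = (99/6.43)^1.587.
99/6.43 = 15.397; 15.397^1.587 ≈ 76.70 hPa.
P_c = 1012 − 76.70 = 935.30 ≈ 935 hPa.

935 hPa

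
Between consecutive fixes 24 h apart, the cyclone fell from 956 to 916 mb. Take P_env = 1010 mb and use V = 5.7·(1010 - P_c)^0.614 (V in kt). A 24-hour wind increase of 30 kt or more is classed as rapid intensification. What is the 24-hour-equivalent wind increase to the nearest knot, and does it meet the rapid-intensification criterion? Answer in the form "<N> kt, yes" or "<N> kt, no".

V₁: ΔP = 54, V ≈ 5.7 × 54^0.614 ≈ 66.00 kt.
V₂: ΔP = 94, V ≈ 5.7 × 94^0.614 ≈ 92.76 kt.
ΔV over 24 h = 26.76 kt → 24 h equivalent = 26.76 × 24/24 ≈ 26.76 kt.
27 kt < 30 kt ⇒ not rapid intensification.

27 kt, no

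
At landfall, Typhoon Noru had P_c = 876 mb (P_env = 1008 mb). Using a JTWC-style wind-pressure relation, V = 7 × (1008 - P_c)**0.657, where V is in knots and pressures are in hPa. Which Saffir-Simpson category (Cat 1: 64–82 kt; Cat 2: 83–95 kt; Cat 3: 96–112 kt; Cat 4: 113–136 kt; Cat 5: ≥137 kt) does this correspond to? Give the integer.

5

ΔP = 1008 − 876 = 132 mb.
V ≈ 7 × 132^0.657 = 7 × 24.73 ≈ 173 kt.
173 kt falls in the Category 5 band.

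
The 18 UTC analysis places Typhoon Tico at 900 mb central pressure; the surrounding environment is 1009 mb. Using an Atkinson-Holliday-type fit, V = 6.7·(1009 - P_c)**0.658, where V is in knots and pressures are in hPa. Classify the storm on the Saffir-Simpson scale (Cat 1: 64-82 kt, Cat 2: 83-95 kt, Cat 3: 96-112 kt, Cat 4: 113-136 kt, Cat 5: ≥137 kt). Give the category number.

5

ΔP = 1009 − 900 = 109 mb.
V ≈ 6.7 × 109^0.658 = 6.7 × 21.91 ≈ 147 kt.
147 kt falls in the Category 5 band.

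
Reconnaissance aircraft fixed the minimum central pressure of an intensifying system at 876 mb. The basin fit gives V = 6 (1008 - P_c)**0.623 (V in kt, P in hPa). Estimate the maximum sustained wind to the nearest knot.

126 kt

ΔP = 1008 − 876 = 132 mb.
132^0.623 ≈ 20.947.
V ≈ 6 × 20.947 ≈ 125.7 kt.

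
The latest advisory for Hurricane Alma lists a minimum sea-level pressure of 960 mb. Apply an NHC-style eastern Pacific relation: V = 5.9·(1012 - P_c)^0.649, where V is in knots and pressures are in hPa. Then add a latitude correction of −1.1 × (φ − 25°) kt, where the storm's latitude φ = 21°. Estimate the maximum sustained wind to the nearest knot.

81 kt

ΔP = 1012 − 960 = 52 mb.
52^0.649 ≈ 12.992.
V ≈ 5.9 × 12.992 ≈ 76.7 kt.
Latitude correction: −1.1 × (21 − 25) = 4.4 kt.
Corrected V ≈ 81.1 kt → 81 kt.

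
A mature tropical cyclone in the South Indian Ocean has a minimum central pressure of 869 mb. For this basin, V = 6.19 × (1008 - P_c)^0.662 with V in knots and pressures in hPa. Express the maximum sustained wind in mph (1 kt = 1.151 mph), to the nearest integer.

ΔP = 1008 − 869 = 139 mb.
V ≈ 6.19 × 139^0.662 = 6.19 × 26.223 ≈ 162.318 kt.
162.318 × 1.151 ≈ 186.83 mph → 187 mph.

187 mph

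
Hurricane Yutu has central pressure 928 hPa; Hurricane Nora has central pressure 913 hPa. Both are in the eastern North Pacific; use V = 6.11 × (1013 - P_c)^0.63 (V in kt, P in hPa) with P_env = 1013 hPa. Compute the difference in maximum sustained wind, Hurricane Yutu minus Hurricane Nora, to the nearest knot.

Hurricane Yutu: ΔP = 85; V ≈ 6.11 × 85^0.63 ≈ 100.36 kt.
Hurricane Nora: ΔP = 100; V ≈ 6.11 × 100^0.63 ≈ 111.18 kt.
Difference ≈ 100.36 − 111.18 = -10.82 → -11 kt.

-11 kt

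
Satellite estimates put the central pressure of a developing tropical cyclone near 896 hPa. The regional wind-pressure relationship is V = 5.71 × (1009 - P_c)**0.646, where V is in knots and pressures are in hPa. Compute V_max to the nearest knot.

ΔP = 1009 − 896 = 113 hPa.
113^0.646 ≈ 21.198.
V ≈ 5.71 × 21.198 ≈ 121.0 kt.

121 kt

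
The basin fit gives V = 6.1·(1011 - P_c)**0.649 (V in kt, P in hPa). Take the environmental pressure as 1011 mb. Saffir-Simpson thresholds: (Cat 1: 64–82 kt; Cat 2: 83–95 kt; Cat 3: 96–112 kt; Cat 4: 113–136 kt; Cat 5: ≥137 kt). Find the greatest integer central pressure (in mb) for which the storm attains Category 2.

955 mb

Category 2 begins at V = 83 kt.
Required ΔP = (83/6.1)^(1/0.649) = 13.607^1.541 ≈ 55.84 mb.
P_c ≤ 1011 − 55.84 = 955.16, so the highest integer P_c is 955 mb.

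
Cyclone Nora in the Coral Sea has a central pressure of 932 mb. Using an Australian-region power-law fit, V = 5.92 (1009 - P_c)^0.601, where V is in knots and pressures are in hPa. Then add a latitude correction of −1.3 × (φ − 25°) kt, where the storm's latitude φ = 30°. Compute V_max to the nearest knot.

74 kt

ΔP = 1009 − 932 = 77 mb.
77^0.601 ≈ 13.608.
V ≈ 5.92 × 13.608 ≈ 80.6 kt.
Latitude correction: −1.3 × (30 − 25) = -6.5 kt.
Corrected V ≈ 74.1 kt → 74 kt.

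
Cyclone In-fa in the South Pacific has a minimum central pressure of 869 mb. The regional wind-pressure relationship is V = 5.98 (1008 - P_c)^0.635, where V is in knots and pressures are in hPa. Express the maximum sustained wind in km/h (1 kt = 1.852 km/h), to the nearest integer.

ΔP = 1008 − 869 = 139 mb.
V ≈ 5.98 × 139^0.635 = 5.98 × 22.952 ≈ 137.251 kt.
137.251 × 1.852 ≈ 254.19 km/h → 254 km/h.

254 km/h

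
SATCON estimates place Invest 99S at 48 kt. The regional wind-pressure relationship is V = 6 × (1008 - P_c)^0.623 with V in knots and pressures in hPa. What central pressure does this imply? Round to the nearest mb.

980 mb

ΔP = (V / 6)^(1/0.623) = (48/6)^1.605.
48/6 = 8.000; 8.000^1.605 ≈ 28.16 mb.
P_c = 1008 − 28.16 = 979.84 ≈ 980 mb.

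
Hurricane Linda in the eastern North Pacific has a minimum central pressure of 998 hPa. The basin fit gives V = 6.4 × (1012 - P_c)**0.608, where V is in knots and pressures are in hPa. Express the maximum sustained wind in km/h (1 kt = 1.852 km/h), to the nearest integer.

59 km/h

ΔP = 1012 − 998 = 14 hPa.
V ≈ 6.4 × 14^0.608 = 6.4 × 4.976 ≈ 31.844 kt.
31.844 × 1.852 ≈ 58.97 km/h → 59 km/h.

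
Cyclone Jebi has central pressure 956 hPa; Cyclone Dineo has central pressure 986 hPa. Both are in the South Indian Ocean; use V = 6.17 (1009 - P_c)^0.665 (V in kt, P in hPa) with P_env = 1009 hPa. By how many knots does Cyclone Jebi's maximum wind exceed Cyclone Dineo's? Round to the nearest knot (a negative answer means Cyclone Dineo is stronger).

37 kt

Cyclone Jebi: ΔP = 53; V ≈ 6.17 × 53^0.665 ≈ 86.48 kt.
Cyclone Dineo: ΔP = 23; V ≈ 6.17 × 23^0.665 ≈ 49.64 kt.
Difference ≈ 86.48 − 49.64 = 36.84 → 37 kt.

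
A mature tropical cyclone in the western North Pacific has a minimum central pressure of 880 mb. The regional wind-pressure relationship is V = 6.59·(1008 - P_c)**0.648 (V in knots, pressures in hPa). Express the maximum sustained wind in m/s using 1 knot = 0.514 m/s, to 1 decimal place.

78.6 m/s

ΔP = 1008 − 880 = 128 mb.
V ≈ 6.59 × 128^0.648 = 6.59 × 23.199 ≈ 152.882 kt.
152.882 × 0.514 ≈ 78.58 m/s → 78.6 m/s.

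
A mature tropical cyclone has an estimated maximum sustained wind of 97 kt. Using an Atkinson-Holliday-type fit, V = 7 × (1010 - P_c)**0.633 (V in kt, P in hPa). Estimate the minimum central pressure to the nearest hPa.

946 hPa

ΔP = (V / 7)^(1/0.633) = (97/7)^1.580.
97/7 = 13.857; 13.857^1.580 ≈ 63.62 hPa.
P_c = 1010 − 63.62 = 946.38 ≈ 946 hPa.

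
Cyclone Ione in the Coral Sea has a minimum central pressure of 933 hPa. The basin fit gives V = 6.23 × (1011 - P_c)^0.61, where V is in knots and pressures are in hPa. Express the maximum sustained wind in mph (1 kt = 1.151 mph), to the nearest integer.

ΔP = 1011 − 933 = 78 hPa.
V ≈ 6.23 × 78^0.61 = 6.23 × 14.262 ≈ 88.852 kt.
88.852 × 1.151 ≈ 102.27 mph → 102 mph.

102 mph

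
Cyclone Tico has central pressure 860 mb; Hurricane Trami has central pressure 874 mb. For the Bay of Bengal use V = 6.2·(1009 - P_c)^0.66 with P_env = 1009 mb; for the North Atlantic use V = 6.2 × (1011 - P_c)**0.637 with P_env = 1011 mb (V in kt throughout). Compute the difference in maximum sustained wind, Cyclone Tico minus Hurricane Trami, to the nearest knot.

26 kt

Cyclone Tico: ΔP = 149; V ≈ 6.2 × 149^0.66 ≈ 168.54 kt.
Hurricane Trami: ΔP = 137; V ≈ 6.2 × 137^0.637 ≈ 142.39 kt.
Difference ≈ 168.54 − 142.39 = 26.15 → 26 kt.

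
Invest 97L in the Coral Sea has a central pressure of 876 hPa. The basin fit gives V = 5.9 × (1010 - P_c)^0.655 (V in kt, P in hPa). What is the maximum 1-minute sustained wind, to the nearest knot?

146 kt

ΔP = 1010 − 876 = 134 hPa.
134^0.655 ≈ 24.732.
V ≈ 5.9 × 24.732 ≈ 145.9 kt.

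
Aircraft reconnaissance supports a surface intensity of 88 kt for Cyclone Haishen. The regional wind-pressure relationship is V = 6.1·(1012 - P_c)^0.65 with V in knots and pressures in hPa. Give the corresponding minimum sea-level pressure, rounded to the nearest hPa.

ΔP = (V / 6.1)^(1/0.65) = (88/6.1)^1.538.
88/6.1 = 14.426; 14.426^1.538 ≈ 60.72 hPa.
P_c = 1012 − 60.72 = 951.28 ≈ 951 hPa.

951 hPa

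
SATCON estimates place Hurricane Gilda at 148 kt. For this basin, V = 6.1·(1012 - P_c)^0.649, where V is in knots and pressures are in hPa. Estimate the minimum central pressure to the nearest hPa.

876 hPa

ΔP = (V / 6.1)^(1/0.649) = (148/6.1)^1.541.
148/6.1 = 24.262; 24.262^1.541 ≈ 136.13 hPa.
P_c = 1012 − 136.13 = 875.87 ≈ 876 hPa.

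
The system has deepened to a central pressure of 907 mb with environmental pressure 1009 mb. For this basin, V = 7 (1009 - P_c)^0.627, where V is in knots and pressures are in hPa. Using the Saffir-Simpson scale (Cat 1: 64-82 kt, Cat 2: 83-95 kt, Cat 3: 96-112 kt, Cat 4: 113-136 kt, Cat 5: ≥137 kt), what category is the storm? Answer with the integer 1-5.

ΔP = 1009 − 907 = 102 mb.
V ≈ 7 × 102^0.627 = 7 × 18.17 ≈ 127 kt.
127 kt falls in the Category 4 band.

4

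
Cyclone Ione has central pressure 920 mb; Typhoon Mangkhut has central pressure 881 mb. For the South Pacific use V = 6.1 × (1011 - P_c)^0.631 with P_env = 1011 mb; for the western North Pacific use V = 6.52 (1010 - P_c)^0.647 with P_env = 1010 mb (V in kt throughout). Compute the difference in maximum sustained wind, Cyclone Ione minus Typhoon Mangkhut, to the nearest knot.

-46 kt

Cyclone Ione: ΔP = 91; V ≈ 6.1 × 91^0.631 ≈ 105.07 kt.
Typhoon Mangkhut: ΔP = 129; V ≈ 6.52 × 129^0.647 ≈ 151.29 kt.
Difference ≈ 105.07 − 151.29 = -46.22 → -46 kt.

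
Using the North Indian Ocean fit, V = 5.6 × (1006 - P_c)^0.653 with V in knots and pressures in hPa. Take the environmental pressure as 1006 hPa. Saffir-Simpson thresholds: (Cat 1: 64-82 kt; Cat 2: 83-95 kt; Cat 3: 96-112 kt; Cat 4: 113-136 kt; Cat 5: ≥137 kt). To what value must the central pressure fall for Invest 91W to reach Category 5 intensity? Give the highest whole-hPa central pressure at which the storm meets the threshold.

Category 5 begins at V = 137 kt.
Required ΔP = (137/5.6)^(1/0.653) = 24.464^1.531 ≈ 133.78 hPa.
P_c ≤ 1006 − 133.78 = 872.22, so the highest integer P_c is 872 hPa.

872 hPa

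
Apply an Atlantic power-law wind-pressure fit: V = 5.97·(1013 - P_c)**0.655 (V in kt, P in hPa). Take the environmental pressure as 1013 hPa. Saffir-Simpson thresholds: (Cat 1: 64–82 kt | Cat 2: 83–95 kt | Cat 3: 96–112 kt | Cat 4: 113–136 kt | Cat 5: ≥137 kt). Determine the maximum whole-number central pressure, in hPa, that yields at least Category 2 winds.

Category 2 begins at V = 83 kt.
Required ΔP = (83/5.97)^(1/0.655) = 13.903^1.527 ≈ 55.62 hPa.
P_c ≤ 1013 − 55.62 = 957.38, so the highest integer P_c is 957 hPa.

957 hPa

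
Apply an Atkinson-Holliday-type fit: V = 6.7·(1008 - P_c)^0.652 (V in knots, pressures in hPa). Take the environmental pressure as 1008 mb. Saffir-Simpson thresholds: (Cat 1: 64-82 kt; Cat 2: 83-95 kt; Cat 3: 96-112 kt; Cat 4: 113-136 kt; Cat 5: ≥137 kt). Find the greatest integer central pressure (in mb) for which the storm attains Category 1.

976 mb

Category 1 begins at V = 64 kt.
Required ΔP = (64/6.7)^(1/0.652) = 9.552^1.534 ≈ 31.86 mb.
P_c ≤ 1008 − 31.86 = 976.14, so the highest integer P_c is 976 mb.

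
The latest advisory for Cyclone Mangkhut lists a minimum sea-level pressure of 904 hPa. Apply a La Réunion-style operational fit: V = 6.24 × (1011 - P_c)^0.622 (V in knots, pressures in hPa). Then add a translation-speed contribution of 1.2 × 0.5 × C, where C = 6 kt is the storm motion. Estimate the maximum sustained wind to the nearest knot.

118 kt

ΔP = 1011 − 904 = 107 hPa.
107^0.622 ≈ 18.293.
V ≈ 6.24 × 18.293 ≈ 114.1 kt.
Translation term: 1.2 × 0.5 × 6 = 3.6 kt.
Corrected V ≈ 117.7 kt → 118 kt.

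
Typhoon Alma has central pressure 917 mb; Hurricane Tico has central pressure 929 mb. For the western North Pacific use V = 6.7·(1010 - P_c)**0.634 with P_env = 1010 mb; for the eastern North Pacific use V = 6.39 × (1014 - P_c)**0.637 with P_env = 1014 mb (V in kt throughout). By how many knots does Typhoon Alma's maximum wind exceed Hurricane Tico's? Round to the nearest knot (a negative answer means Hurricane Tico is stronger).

10 kt

Typhoon Alma: ΔP = 93; V ≈ 6.7 × 93^0.634 ≈ 118.60 kt.
Hurricane Tico: ΔP = 85; V ≈ 6.39 × 85^0.637 ≈ 108.28 kt.
Difference ≈ 118.60 − 108.28 = 10.32 → 10 kt.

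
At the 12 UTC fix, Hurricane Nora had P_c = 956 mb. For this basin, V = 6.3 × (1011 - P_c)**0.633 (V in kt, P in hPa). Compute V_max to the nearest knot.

ΔP = 1011 − 956 = 55 mb.
55^0.633 ≈ 12.637.
V ≈ 6.3 × 12.637 ≈ 79.6 kt.

80 kt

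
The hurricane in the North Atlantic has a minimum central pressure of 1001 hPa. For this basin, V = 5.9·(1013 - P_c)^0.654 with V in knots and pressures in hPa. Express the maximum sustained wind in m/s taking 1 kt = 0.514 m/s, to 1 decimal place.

15.4 m/s

ΔP = 1013 − 1001 = 12 hPa.
V ≈ 5.9 × 12^0.654 = 5.9 × 5.079 ≈ 29.967 kt.
29.967 × 0.514 ≈ 15.40 m/s → 15.4 m/s.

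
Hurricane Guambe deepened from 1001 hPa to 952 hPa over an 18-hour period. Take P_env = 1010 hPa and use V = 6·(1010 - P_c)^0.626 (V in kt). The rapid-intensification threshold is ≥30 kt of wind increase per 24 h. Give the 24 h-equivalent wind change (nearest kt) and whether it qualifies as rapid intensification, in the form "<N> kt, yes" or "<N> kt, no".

V₁: ΔP = 9, V ≈ 6 × 9^0.626 ≈ 23.74 kt.
V₂: ΔP = 58, V ≈ 6 × 58^0.626 ≈ 76.22 kt.
ΔV over 18 h = 52.48 kt → 24 h equivalent = 52.48 × 24/18 ≈ 69.97 kt.
70 kt ≥ 30 kt ⇒ rapid intensification.

70 kt, yes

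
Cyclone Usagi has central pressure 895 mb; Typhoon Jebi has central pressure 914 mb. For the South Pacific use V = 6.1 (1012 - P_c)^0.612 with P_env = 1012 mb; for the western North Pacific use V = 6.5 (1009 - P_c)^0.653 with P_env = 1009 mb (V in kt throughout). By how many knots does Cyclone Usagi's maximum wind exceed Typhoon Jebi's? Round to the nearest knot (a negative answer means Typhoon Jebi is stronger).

-15 kt

Cyclone Usagi: ΔP = 117; V ≈ 6.1 × 117^0.612 ≈ 112.48 kt.
Typhoon Jebi: ΔP = 95; V ≈ 6.5 × 95^0.653 ≈ 127.16 kt.
Difference ≈ 112.48 − 127.16 = -14.68 → -15 kt.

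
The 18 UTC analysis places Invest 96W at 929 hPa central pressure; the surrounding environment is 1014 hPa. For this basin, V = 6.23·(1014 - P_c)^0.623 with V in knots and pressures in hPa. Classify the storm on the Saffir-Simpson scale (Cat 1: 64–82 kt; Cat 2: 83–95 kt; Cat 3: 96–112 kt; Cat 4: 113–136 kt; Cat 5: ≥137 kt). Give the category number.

3

ΔP = 1014 − 929 = 85 hPa.
V ≈ 6.23 × 85^0.623 = 6.23 × 15.92 ≈ 99 kt.
99 kt falls in the Category 3 band.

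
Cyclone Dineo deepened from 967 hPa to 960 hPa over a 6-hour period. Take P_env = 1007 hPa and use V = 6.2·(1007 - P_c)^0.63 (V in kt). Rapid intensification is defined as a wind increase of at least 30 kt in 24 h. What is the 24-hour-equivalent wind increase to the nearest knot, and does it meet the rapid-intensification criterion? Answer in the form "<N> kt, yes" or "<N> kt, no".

V₁: ΔP = 40, V ≈ 6.2 × 40^0.63 ≈ 63.34 kt.
V₂: ΔP = 47, V ≈ 6.2 × 47^0.63 ≈ 70.12 kt.
ΔV over 6 h = 6.78 kt → 24 h equivalent = 6.78 × 24/6 ≈ 27.12 kt.
27 kt < 30 kt ⇒ not rapid intensification.

27 kt, no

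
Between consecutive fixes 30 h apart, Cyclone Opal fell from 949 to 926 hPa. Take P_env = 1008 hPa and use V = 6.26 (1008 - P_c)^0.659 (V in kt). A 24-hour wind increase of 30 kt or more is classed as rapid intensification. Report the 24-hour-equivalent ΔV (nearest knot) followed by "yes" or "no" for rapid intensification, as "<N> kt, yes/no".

18 kt, no

V₁: ΔP = 59, V ≈ 6.26 × 59^0.659 ≈ 91.95 kt.
V₂: ΔP = 82, V ≈ 6.26 × 82^0.659 ≈ 114.23 kt.
ΔV over 30 h = 22.28 kt → 24 h equivalent = 22.28 × 24/30 ≈ 17.82 kt.
18 kt < 30 kt ⇒ not rapid intensification.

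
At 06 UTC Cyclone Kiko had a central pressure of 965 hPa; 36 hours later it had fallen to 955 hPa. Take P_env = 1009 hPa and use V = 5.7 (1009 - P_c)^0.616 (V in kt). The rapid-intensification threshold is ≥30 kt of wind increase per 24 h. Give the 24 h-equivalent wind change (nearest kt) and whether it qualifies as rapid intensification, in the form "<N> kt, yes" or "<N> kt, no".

V₁: ΔP = 44, V ≈ 5.7 × 44^0.616 ≈ 58.65 kt.
V₂: ΔP = 54, V ≈ 5.7 × 54^0.616 ≈ 66.53 kt.
ΔV over 36 h = 7.88 kt → 24 h equivalent = 7.88 × 24/36 ≈ 5.25 kt.
5 kt < 30 kt ⇒ not rapid intensification.

5 kt, no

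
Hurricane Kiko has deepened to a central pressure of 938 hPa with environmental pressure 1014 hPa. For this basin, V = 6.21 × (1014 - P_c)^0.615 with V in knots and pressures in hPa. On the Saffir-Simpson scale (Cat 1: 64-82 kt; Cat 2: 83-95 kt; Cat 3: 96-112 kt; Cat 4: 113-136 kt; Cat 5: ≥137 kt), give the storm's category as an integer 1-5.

ΔP = 1014 − 938 = 76 hPa.
V ≈ 6.21 × 76^0.615 = 6.21 × 14.34 ≈ 89 kt.
89 kt falls in the Category 2 band.

2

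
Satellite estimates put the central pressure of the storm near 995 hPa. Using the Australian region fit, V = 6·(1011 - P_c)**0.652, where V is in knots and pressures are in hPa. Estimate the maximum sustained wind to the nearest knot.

ΔP = 1011 − 995 = 16 hPa.
16^0.652 ≈ 6.097.
V ≈ 6 × 6.097 ≈ 36.6 kt.

37 kt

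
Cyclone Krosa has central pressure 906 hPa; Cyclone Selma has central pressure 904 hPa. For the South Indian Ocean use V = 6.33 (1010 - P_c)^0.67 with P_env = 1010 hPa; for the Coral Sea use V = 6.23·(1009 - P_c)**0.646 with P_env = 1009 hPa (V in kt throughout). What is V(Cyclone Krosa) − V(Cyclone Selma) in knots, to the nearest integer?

16 kt

Cyclone Krosa: ΔP = 104; V ≈ 6.33 × 104^0.67 ≈ 142.17 kt.
Cyclone Selma: ΔP = 105; V ≈ 6.23 × 105^0.646 ≈ 125.94 kt.
Difference ≈ 142.17 − 125.94 = 16.23 → 16 kt.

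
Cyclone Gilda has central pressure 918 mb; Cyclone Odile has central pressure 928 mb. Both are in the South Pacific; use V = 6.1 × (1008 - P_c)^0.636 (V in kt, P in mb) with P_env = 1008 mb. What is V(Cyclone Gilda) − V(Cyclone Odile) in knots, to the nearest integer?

Cyclone Gilda: ΔP = 90; V ≈ 6.1 × 90^0.636 ≈ 106.72 kt.
Cyclone Odile: ΔP = 80; V ≈ 6.1 × 80^0.636 ≈ 99.01 kt.
Difference ≈ 106.72 − 99.01 = 7.71 → 8 kt.

8 kt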